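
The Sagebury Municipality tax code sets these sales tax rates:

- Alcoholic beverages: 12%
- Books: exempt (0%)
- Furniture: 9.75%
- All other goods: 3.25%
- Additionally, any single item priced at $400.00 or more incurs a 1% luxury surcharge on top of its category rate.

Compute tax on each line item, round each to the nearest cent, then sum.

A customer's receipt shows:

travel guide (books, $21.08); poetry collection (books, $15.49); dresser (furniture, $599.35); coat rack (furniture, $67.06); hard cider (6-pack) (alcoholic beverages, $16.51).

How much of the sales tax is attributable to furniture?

Dresser $599.35: furniture → 9.75% + 1% surcharge = 10.75% → $64.43
Coat rack $67.06: furniture → 9.75% → $6.54
Tax on furniture = $64.43 + $6.54 = $70.97

$70.97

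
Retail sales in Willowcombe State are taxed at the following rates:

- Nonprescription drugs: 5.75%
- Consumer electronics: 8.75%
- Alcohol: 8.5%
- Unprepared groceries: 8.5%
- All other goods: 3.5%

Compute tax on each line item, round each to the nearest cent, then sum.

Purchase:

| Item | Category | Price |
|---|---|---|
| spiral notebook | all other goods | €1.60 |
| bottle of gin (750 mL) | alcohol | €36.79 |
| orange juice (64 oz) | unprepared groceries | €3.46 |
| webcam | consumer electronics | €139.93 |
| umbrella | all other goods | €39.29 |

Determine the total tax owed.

€17.10

Spiral notebook €1.60: all other goods → 3.5% → €0.06
Bottle of gin (750 mL) €36.79: alcohol → 8.5% → €3.13
Orange juice (64 oz) €3.46: unprepared groceries → 8.5% → €0.29
Webcam €139.93: consumer electronics → 8.75% → €12.24
Umbrella €39.29: all other goods → 3.5% → €1.38
Total tax = €0.06 + €3.13 + €0.29 + €12.24 + €1.38 = €17.10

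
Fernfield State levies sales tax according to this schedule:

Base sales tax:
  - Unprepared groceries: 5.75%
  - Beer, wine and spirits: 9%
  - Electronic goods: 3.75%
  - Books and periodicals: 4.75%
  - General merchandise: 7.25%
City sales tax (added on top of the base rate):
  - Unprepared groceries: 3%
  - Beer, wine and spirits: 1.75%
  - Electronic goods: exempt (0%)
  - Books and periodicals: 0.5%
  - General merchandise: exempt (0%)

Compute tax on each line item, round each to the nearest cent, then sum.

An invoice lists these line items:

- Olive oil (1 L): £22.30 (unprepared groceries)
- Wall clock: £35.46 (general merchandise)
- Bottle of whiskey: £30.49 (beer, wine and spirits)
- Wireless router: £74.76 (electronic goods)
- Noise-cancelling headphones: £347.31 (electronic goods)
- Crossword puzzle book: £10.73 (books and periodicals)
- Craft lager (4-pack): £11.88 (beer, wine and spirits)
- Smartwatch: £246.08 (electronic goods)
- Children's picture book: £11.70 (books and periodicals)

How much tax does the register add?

Olive oil (1 L) £22.30: unprepared groceries → 5.75% + 3% city = 8.75% → £1.95
Wall clock £35.46: general merchandise → 7.25% + 0% city = 7.25% → £2.57
Bottle of whiskey £30.49: beer, wine and spirits → 9% + 1.75% city = 10.75% → £3.28
Wireless router £74.76: electronic goods → 3.75% + 0% city = 3.75% → £2.80
Noise-cancelling headphones £347.31: electronic goods → 3.75% + 0% city = 3.75% → £13.02
Crossword puzzle book £10.73: books and periodicals → 4.75% + 0.5% city = 5.25% → £0.56
Craft lager (4-pack) £11.88: beer, wine and spirits → 9% + 1.75% city = 10.75% → £1.28
Smartwatch £246.08: electronic goods → 3.75% + 0% city = 3.75% → £9.23
Children's picture book £11.70: books and periodicals → 4.75% + 0.5% city = 5.25% → £0.61
Total tax = £1.95 + £2.57 + £3.28 + £2.80 + £13.02 + £0.56 + £1.28 + £9.23 + £0.61 = £35.30

£35.30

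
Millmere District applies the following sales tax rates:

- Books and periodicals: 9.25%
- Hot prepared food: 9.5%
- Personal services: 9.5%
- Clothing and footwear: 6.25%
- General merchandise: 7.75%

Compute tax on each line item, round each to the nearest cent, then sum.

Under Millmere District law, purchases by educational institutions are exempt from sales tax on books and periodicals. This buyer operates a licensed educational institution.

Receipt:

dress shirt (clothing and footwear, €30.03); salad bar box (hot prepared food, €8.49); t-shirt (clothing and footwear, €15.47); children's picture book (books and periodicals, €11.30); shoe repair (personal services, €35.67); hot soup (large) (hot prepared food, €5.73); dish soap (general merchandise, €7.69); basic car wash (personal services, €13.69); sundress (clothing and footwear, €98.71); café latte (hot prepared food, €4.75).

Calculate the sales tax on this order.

€16.11

Dress shirt €30.03: clothing and footwear → 6.25% → €1.88
Salad bar box €8.49: hot prepared food → 9.5% → €0.81
T-shirt €15.47: clothing and footwear → 6.25% → €0.97
Children's picture book €11.30: books and periodicals, buyer-exempt → 0% → €0.00
Shoe repair €35.67: personal services → 9.5% → €3.39
Hot soup (large) €5.73: hot prepared food → 9.5% → €0.54
Dish soap €7.69: general merchandise → 7.75% → €0.60
Basic car wash €13.69: personal services → 9.5% → €1.30
Sundress €98.71: clothing and footwear → 6.25% → €6.17
Café latte €4.75: hot prepared food → 9.5% → €0.45
Total tax = €1.88 + €0.81 + €0.97 + €3.39 + €0.54 + €0.60 + €1.30 + €6.17 + €0.45 = €16.11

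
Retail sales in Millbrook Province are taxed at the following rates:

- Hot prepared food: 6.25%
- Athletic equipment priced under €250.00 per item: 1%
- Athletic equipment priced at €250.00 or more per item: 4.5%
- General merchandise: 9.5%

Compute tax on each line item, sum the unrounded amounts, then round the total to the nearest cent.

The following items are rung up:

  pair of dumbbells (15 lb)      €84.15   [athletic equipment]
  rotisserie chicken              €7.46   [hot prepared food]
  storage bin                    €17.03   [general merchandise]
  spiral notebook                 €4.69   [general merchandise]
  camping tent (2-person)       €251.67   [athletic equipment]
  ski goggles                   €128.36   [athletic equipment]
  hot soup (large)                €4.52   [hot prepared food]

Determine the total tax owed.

Pair of dumbbells (15 lb) €84.15: athletic equipment, under €250.00 → 1% → €0.8415
Rotisserie chicken €7.46: hot prepared food → 6.25% → €0.46625
Storage bin €17.03: general merchandise → 9.5% → €1.61785
Spiral notebook €4.69: general merchandise → 9.5% → €0.44555
Camping tent (2-person) €251.67: athletic equipment, €250.00 or more → 4.5% → €11.32515
Ski goggles €128.36: athletic equipment, under €250.00 → 1% → €1.2836
Hot soup (large) €4.52: hot prepared food → 6.25% → €0.2825
Unrounded tax sum = €16.2624 → €16.26

€16.26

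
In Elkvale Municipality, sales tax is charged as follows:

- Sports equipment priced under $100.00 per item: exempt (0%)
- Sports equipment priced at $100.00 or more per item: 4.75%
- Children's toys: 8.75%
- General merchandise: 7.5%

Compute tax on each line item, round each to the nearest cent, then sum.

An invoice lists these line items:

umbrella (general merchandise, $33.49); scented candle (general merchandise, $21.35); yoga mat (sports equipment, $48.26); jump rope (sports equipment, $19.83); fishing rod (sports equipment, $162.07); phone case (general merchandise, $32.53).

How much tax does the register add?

$14.25

Umbrella $33.49: general merchandise → 7.5% → $2.51
Scented candle $21.35: general merchandise → 7.5% → $1.60
Yoga mat $48.26: sports equipment, under $100.00 → 0% → $0.00
Jump rope $19.83: sports equipment, under $100.00 → 0% → $0.00
Fishing rod $162.07: sports equipment, $100.00 or more → 4.75% → $7.70
Phone case $32.53: general merchandise → 7.5% → $2.44
Total tax = $2.51 + $1.60 + $7.70 + $2.44 = $14.25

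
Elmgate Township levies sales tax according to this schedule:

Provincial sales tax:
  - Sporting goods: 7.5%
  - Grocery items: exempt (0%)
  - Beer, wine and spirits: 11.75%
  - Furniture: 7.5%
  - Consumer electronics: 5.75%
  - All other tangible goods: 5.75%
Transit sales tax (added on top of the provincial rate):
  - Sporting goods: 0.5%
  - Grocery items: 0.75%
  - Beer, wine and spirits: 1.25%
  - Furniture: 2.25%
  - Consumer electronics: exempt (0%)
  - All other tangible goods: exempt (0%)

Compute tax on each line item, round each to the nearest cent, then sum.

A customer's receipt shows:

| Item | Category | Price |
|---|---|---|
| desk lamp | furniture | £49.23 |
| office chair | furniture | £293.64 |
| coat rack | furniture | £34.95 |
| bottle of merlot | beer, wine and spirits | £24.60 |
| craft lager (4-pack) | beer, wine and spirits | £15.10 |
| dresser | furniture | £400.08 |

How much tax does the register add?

Desk lamp £49.23: furniture → 7.5% + 2.25% transit = 9.75% → £4.80
Office chair £293.64: furniture → 7.5% + 2.25% transit = 9.75% → £28.63
Coat rack £34.95: furniture → 7.5% + 2.25% transit = 9.75% → £3.41
Bottle of merlot £24.60: beer, wine and spirits → 11.75% + 1.25% transit = 13% → £3.20
Craft lager (4-pack) £15.10: beer, wine and spirits → 11.75% + 1.25% transit = 13% → £1.96
Dresser £400.08: furniture → 7.5% + 2.25% transit = 9.75% → £39.01
Total tax = £4.80 + £28.63 + £3.41 + £3.20 + £1.96 + £39.01 = £81.01

£81.01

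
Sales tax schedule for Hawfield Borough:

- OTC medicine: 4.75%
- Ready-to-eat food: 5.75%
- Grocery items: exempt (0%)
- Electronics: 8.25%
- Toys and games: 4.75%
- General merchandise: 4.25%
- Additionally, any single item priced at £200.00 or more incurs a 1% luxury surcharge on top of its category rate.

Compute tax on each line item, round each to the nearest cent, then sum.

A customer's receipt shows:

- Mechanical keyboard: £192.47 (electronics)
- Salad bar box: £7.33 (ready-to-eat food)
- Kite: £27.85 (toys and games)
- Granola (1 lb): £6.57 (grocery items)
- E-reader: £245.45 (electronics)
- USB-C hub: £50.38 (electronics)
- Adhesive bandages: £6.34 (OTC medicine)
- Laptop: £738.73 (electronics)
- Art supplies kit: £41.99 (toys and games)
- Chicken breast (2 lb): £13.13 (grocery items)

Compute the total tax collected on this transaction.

Mechanical keyboard £192.47: electronics → 8.25% → £15.88
Salad bar box £7.33: ready-to-eat food → 5.75% → £0.42
Kite £27.85: toys and games → 4.75% → £1.32
Granola (1 lb) £6.57: grocery items → 0% → £0.00
E-reader £245.45: electronics → 8.25% + 1% surcharge = 9.25% → £22.70
USB-C hub £50.38: electronics → 8.25% → £4.16
Adhesive bandages £6.34: OTC medicine → 4.75% → £0.30
Laptop £738.73: electronics → 8.25% + 1% surcharge = 9.25% → £68.33
Art supplies kit £41.99: toys and games → 4.75% → £1.99
Chicken breast (2 lb) £13.13: grocery items → 0% → £0.00
Total tax = £15.88 + £0.42 + £1.32 + £22.70 + £4.16 + £0.30 + £68.33 + £1.99 = £115.10

£115.10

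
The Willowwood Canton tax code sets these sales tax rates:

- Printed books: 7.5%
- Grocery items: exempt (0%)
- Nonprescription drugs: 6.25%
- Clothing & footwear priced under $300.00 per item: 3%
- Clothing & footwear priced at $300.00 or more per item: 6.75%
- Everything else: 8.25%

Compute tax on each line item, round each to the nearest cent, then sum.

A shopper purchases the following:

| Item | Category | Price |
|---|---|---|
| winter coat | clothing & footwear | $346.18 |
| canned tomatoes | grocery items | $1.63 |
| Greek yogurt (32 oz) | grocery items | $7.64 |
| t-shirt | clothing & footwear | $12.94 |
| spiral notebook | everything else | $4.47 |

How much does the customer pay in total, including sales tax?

$396.99

Winter coat $346.18: clothing & footwear, $300.00 or more → 6.75% → $23.37
Canned tomatoes $1.63: grocery items → 0% → $0.00
Greek yogurt (32 oz) $7.64: grocery items → 0% → $0.00
T-shirt $12.94: clothing & footwear, under $300.00 → 3% → $0.39
Spiral notebook $4.47: everything else → 8.25% → $0.37
Subtotal = $372.86; tax = $24.13; total due = $396.99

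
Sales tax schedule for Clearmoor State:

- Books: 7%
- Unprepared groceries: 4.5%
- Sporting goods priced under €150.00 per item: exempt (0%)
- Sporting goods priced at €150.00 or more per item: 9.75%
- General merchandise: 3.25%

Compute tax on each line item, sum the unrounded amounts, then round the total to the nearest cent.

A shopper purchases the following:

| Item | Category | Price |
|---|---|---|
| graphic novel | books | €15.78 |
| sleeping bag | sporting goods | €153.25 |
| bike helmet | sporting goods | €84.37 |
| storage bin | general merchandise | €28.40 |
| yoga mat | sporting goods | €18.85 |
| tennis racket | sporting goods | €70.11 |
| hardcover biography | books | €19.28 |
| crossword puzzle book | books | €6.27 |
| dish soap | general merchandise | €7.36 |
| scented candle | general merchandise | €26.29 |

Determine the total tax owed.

€19.85

Graphic novel €15.78: books → 7% → €1.1046
Sleeping bag €153.25: sporting goods, €150.00 or more → 9.75% → €14.941875
Bike helmet €84.37: sporting goods, under €150.00 → 0% → €0.00
Storage bin €28.40: general merchandise → 3.25% → €0.923
Yoga mat €18.85: sporting goods, under €150.00 → 0% → €0.00
Tennis racket €70.11: sporting goods, under €150.00 → 0% → €0.00
Hardcover biography €19.28: books → 7% → €1.3496
Crossword puzzle book €6.27: books → 7% → €0.4389
Dish soap €7.36: general merchandise → 3.25% → €0.2392
Scented candle €26.29: general merchandise → 3.25% → €0.854425
Unrounded tax sum = €19.8516 → €19.85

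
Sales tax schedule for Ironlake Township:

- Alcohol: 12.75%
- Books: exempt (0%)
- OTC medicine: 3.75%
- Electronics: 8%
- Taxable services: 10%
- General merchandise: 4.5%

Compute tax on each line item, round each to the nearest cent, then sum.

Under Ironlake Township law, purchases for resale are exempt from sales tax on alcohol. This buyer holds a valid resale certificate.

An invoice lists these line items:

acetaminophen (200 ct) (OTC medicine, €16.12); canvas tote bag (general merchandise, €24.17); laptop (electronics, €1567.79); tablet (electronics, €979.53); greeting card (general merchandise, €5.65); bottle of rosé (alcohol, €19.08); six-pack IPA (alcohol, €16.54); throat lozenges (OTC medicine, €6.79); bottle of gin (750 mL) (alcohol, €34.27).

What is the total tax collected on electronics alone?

Laptop €1567.79: electronics → 8% → €125.42
Tablet €979.53: electronics → 8% → €78.36
Tax on electronics = €125.42 + €78.36 = €203.78

€203.78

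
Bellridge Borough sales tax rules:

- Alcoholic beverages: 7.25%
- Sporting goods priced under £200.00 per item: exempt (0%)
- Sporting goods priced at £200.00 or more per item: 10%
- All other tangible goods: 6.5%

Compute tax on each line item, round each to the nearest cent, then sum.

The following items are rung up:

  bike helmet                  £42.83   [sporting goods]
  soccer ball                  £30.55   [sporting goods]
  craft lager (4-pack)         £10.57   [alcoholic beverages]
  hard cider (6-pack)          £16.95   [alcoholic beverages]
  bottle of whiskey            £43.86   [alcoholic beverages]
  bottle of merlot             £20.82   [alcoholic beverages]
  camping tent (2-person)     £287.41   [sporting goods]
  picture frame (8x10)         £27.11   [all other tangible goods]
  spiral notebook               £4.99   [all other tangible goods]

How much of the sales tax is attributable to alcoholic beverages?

Craft lager (4-pack) £10.57: alcoholic beverages → 7.25% → £0.77
Hard cider (6-pack) £16.95: alcoholic beverages → 7.25% → £1.23
Bottle of whiskey £43.86: alcoholic beverages → 7.25% → £3.18
Bottle of merlot £20.82: alcoholic beverages → 7.25% → £1.51
Tax on alcoholic beverages = £0.77 + £1.23 + £3.18 + £1.51 = £6.69

£6.69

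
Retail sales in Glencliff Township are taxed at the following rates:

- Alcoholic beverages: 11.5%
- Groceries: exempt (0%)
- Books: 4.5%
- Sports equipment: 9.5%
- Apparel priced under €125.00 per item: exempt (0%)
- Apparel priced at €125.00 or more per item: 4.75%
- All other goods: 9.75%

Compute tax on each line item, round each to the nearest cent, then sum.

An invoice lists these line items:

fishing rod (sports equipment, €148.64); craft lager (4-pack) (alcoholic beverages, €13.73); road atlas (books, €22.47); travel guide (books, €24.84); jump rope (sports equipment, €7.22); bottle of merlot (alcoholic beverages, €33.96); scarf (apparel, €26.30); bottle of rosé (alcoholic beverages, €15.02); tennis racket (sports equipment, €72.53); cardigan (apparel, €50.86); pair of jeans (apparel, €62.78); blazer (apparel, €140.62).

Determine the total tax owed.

€37.73

Fishing rod €148.64: sports equipment → 9.5% → €14.12
Craft lager (4-pack) €13.73: alcoholic beverages → 11.5% → €1.58
Road atlas €22.47: books → 4.5% → €1.01
Travel guide €24.84: books → 4.5% → €1.12
Jump rope €7.22: sports equipment → 9.5% → €0.69
Bottle of merlot €33.96: alcoholic beverages → 11.5% → €3.91
Scarf €26.30: apparel, under €125.00 → 0% → €0.00
Bottle of rosé €15.02: alcoholic beverages → 11.5% → €1.73
Tennis racket €72.53: sports equipment → 9.5% → €6.89
Cardigan €50.86: apparel, under €125.00 → 0% → €0.00
Pair of jeans €62.78: apparel, under €125.00 → 0% → €0.00
Blazer €140.62: apparel, €125.00 or more → 4.75% → €6.68
Total tax = €14.12 + €1.58 + €1.01 + €1.12 + €0.69 + €3.91 + €1.73 + €6.89 + €6.68 = €37.73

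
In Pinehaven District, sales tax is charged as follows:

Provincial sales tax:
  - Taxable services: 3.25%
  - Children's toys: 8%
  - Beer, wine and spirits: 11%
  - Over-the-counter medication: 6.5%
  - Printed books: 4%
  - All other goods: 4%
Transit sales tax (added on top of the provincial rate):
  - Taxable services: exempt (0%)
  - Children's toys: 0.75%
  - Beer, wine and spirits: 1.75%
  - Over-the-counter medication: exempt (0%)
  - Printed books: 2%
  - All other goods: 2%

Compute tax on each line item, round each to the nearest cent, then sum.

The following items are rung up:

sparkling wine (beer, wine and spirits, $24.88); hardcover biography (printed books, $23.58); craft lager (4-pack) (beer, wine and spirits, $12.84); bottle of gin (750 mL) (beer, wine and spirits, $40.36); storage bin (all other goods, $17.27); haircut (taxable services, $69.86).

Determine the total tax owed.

$14.68

Sparkling wine $24.88: beer, wine and spirits → 11% + 1.75% transit = 12.75% → $3.17
Hardcover biography $23.58: printed books → 4% + 2% transit = 6% → $1.41
Craft lager (4-pack) $12.84: beer, wine and spirits → 11% + 1.75% transit = 12.75% → $1.64
Bottle of gin (750 mL) $40.36: beer, wine and spirits → 11% + 1.75% transit = 12.75% → $5.15
Storage bin $17.27: all other goods → 4% + 2% transit = 6% → $1.04
Haircut $69.86: taxable services → 3.25% + 0% transit = 3.25% → $2.27
Total tax = $3.17 + $1.41 + $1.64 + $5.15 + $1.04 + $2.27 = $14.68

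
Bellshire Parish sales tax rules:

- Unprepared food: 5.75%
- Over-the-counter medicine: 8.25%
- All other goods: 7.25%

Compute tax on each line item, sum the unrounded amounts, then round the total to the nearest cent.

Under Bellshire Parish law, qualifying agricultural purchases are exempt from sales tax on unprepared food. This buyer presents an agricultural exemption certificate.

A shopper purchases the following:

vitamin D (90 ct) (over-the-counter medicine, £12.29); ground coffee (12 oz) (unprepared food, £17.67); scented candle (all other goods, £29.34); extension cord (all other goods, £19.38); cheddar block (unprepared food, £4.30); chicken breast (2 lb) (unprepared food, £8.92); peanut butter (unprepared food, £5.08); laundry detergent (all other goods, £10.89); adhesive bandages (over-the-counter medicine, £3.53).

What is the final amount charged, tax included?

£117.03

Vitamin D (90 ct) £12.29: over-the-counter medicine → 8.25% → £1.013925
Ground coffee (12 oz) £17.67: unprepared food, buyer-exempt → 0% → £0.00
Scented candle £29.34: all other goods → 7.25% → £2.12715
Extension cord £19.38: all other goods → 7.25% → £1.40505
Cheddar block £4.30: unprepared food, buyer-exempt → 0% → £0.00
Chicken breast (2 lb) £8.92: unprepared food, buyer-exempt → 0% → £0.00
Peanut butter £5.08: unprepared food, buyer-exempt → 0% → £0.00
Laundry detergent £10.89: all other goods → 7.25% → £0.789525
Adhesive bandages £3.53: over-the-counter medicine → 8.25% → £0.291225
Subtotal = £111.40; unrounded tax = £5.626875 → £5.63; total due = £117.03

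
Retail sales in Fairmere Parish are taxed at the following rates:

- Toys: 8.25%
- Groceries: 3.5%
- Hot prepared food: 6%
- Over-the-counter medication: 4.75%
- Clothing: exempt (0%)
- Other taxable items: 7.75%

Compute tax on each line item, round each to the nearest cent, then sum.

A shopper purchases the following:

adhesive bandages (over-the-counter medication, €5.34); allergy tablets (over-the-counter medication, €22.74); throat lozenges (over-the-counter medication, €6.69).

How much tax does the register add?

€1.65

Adhesive bandages €5.34: over-the-counter medication → 4.75% → €0.25
Allergy tablets €22.74: over-the-counter medication → 4.75% → €1.08
Throat lozenges €6.69: over-the-counter medication → 4.75% → €0.32
Total tax = €0.25 + €1.08 + €0.32 = €1.65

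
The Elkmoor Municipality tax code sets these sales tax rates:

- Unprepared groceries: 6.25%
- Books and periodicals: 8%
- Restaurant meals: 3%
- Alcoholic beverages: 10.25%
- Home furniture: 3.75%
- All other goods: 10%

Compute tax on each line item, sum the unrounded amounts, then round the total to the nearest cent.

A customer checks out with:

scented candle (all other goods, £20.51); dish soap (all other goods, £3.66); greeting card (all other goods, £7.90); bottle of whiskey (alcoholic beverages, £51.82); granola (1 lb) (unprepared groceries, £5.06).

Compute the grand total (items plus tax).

£97.78

Scented candle £20.51: all other goods → 10% → £2.051
Dish soap £3.66: all other goods → 10% → £0.366
Greeting card £7.90: all other goods → 10% → £0.79
Bottle of whiskey £51.82: alcoholic beverages → 10.25% → £5.31155
Granola (1 lb) £5.06: unprepared groceries → 6.25% → £0.31625
Subtotal = £88.95; unrounded tax = £8.8348 → £8.83; total due = £97.78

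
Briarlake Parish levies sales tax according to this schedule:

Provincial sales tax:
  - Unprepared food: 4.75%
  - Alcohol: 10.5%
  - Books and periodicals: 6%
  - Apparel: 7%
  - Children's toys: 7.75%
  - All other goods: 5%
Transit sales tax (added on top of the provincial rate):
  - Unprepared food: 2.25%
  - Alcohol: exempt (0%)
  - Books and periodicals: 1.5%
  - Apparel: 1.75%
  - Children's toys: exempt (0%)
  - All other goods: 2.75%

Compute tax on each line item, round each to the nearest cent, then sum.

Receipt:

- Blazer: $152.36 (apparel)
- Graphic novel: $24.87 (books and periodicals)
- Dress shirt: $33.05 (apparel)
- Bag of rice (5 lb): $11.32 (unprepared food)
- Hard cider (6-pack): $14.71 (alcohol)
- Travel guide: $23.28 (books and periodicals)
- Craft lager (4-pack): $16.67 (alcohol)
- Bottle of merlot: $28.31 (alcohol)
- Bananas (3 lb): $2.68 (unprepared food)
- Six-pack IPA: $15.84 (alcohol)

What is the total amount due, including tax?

Blazer $152.36: apparel → 7% + 1.75% transit = 8.75% → $13.33
Graphic novel $24.87: books and periodicals → 6% + 1.5% transit = 7.5% → $1.87
Dress shirt $33.05: apparel → 7% + 1.75% transit = 8.75% → $2.89
Bag of rice (5 lb) $11.32: unprepared food → 4.75% + 2.25% transit = 7% → $0.79
Hard cider (6-pack) $14.71: alcohol → 10.5% + 0% transit = 10.5% → $1.54
Travel guide $23.28: books and periodicals → 6% + 1.5% transit = 7.5% → $1.75
Craft lager (4-pack) $16.67: alcohol → 10.5% + 0% transit = 10.5% → $1.75
Bottle of merlot $28.31: alcohol → 10.5% + 0% transit = 10.5% → $2.97
Bananas (3 lb) $2.68: unprepared food → 4.75% + 2.25% transit = 7% → $0.19
Six-pack IPA $15.84: alcohol → 10.5% + 0% transit = 10.5% → $1.66
Subtotal = $323.09; tax = $28.74; total due = $351.83

$351.83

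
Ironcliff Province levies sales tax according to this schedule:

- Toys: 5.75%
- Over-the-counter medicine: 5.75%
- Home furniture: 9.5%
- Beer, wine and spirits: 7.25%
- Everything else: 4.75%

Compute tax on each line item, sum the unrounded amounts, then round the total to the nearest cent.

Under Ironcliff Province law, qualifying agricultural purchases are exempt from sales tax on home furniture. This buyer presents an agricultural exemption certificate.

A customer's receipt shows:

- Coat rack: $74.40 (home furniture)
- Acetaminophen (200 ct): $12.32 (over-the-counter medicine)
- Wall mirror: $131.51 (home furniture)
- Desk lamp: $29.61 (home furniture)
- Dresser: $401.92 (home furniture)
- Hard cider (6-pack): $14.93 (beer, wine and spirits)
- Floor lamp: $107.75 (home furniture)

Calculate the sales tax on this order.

$1.79

Coat rack $74.40: home furniture, buyer-exempt → 0% → $0.00
Acetaminophen (200 ct) $12.32: over-the-counter medicine → 5.75% → $0.7084
Wall mirror $131.51: home furniture, buyer-exempt → 0% → $0.00
Desk lamp $29.61: home furniture, buyer-exempt → 0% → $0.00
Dresser $401.92: home furniture, buyer-exempt → 0% → $0.00
Hard cider (6-pack) $14.93: beer, wine and spirits → 7.25% → $1.082425
Floor lamp $107.75: home furniture, buyer-exempt → 0% → $0.00
Unrounded tax sum = $1.790825 → $1.79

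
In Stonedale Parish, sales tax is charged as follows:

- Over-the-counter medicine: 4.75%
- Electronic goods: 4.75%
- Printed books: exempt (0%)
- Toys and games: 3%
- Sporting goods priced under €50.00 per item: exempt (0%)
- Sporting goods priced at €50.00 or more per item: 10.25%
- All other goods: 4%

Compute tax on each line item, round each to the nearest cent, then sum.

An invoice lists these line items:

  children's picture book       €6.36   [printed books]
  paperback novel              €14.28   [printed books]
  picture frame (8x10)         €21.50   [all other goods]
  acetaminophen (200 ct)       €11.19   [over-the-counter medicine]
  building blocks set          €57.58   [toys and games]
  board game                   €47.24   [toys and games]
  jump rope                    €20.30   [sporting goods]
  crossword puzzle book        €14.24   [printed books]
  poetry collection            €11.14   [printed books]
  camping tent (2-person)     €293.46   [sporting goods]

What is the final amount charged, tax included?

€531.91

Children's picture book €6.36: printed books → 0% → €0.00
Paperback novel €14.28: printed books → 0% → €0.00
Picture frame (8x10) €21.50: all other goods → 4% → €0.86
Acetaminophen (200 ct) €11.19: over-the-counter medicine → 4.75% → €0.53
Building blocks set €57.58: toys and games → 3% → €1.73
Board game €47.24: toys and games → 3% → €1.42
Jump rope €20.30: sporting goods, under €50.00 → 0% → €0.00
Crossword puzzle book €14.24: printed books → 0% → €0.00
Poetry collection €11.14: printed books → 0% → €0.00
Camping tent (2-person) €293.46: sporting goods, €50.00 or more → 10.25% → €30.08
Subtotal = €497.29; tax = €34.62; total due = €531.91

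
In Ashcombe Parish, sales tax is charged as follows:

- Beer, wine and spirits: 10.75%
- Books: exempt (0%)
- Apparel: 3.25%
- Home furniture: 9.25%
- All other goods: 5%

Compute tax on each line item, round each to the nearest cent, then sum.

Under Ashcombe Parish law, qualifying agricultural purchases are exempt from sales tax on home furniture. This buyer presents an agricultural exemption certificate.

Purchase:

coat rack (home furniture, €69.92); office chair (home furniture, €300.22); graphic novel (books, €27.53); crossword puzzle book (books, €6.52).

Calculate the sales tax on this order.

€0.00

Coat rack €69.92: home furniture, buyer-exempt → 0% → €0.00
Office chair €300.22: home furniture, buyer-exempt → 0% → €0.00
Graphic novel €27.53: books → 0% → €0.00
Crossword puzzle book €6.52: books → 0% → €0.00
Total tax = €0.00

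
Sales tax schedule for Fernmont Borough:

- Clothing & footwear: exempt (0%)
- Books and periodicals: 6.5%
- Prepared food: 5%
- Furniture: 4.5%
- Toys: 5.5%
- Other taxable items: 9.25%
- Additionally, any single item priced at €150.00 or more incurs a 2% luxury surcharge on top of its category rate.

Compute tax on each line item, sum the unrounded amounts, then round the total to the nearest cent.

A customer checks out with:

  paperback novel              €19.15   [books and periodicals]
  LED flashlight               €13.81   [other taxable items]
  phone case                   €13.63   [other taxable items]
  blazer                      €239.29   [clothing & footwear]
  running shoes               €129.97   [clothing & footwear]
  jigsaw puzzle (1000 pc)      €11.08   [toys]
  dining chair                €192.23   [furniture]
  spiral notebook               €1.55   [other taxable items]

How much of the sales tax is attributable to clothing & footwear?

Blazer €239.29: clothing & footwear → 0% + 2% surcharge = 2% → €4.7858
Running shoes €129.97: clothing & footwear → 0% → €0.00
Tax on clothing & footwear: unrounded sum = €4.7858 → €4.79

€4.79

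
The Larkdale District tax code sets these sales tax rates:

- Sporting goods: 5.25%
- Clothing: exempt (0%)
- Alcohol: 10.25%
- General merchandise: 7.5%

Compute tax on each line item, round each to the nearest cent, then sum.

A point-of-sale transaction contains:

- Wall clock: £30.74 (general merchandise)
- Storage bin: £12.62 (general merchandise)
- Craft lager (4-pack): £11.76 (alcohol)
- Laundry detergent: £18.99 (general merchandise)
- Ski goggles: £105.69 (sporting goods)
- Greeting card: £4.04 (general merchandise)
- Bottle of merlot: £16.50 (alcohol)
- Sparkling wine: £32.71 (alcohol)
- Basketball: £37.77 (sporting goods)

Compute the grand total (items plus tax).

Wall clock £30.74: general merchandise → 7.5% → £2.31
Storage bin £12.62: general merchandise → 7.5% → £0.95
Craft lager (4-pack) £11.76: alcohol → 10.25% → £1.21
Laundry detergent £18.99: general merchandise → 7.5% → £1.42
Ski goggles £105.69: sporting goods → 5.25% → £5.55
Greeting card £4.04: general merchandise → 7.5% → £0.30
Bottle of merlot £16.50: alcohol → 10.25% → £1.69
Sparkling wine £32.71: alcohol → 10.25% → £3.35
Basketball £37.77: sporting goods → 5.25% → £1.98
Subtotal = £270.82; tax = £18.76; total due = £289.58

£289.58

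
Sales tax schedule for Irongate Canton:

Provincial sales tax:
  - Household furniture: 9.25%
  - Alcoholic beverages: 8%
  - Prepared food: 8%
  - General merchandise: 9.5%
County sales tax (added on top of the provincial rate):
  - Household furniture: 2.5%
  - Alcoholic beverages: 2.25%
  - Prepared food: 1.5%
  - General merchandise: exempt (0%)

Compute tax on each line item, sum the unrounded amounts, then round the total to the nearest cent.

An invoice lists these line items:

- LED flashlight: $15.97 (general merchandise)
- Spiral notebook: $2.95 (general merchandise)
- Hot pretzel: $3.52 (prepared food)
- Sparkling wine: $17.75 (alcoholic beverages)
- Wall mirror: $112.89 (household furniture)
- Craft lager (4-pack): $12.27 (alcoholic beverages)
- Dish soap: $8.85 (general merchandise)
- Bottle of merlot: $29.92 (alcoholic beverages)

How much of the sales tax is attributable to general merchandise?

$2.64

LED flashlight $15.97: general merchandise → 9.5% + 0% county = 9.5% → $1.51715
Spiral notebook $2.95: general merchandise → 9.5% + 0% county = 9.5% → $0.28025
Dish soap $8.85: general merchandise → 9.5% + 0% county = 9.5% → $0.84075
Tax on general merchandise: unrounded sum = $2.63815 → $2.64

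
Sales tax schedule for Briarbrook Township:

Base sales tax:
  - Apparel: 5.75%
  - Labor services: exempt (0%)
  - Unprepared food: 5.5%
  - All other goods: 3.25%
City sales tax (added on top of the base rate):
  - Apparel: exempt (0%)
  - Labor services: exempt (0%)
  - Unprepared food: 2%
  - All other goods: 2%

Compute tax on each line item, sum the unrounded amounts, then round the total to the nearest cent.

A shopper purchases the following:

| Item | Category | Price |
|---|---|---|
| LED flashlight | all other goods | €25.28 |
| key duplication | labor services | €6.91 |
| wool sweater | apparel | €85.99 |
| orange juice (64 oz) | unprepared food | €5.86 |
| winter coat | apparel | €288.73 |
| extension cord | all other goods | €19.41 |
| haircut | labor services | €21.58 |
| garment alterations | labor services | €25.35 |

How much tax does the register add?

LED flashlight €25.28: all other goods → 3.25% + 2% city = 5.25% → €1.3272
Key duplication €6.91: labor services → 0% + 0% city = 0% → €0.00
Wool sweater €85.99: apparel → 5.75% + 0% city = 5.75% → €4.944425
Orange juice (64 oz) €5.86: unprepared food → 5.5% + 2% city = 7.5% → €0.4395
Winter coat €288.73: apparel → 5.75% + 0% city = 5.75% → €16.601975
Extension cord €19.41: all other goods → 3.25% + 2% city = 5.25% → €1.019025
Haircut €21.58: labor services → 0% + 0% city = 0% → €0.00
Garment alterations €25.35: labor services → 0% + 0% city = 0% → €0.00
Unrounded tax sum = €24.332125 → €24.33

€24.33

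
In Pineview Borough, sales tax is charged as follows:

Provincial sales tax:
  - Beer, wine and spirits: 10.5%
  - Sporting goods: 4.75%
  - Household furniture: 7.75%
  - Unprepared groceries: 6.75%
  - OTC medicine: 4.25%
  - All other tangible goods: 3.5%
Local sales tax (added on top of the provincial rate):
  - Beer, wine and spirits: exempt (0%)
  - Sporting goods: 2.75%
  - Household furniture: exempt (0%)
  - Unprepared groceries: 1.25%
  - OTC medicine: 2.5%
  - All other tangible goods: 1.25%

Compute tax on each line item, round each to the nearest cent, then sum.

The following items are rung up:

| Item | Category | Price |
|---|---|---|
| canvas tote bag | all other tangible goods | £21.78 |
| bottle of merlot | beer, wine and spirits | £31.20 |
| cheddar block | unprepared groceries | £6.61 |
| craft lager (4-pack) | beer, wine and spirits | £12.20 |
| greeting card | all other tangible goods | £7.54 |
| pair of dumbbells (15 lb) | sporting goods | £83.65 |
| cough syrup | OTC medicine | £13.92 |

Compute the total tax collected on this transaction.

Canvas tote bag £21.78: all other tangible goods → 3.5% + 1.25% local = 4.75% → £1.03
Bottle of merlot £31.20: beer, wine and spirits → 10.5% + 0% local = 10.5% → £3.28
Cheddar block £6.61: unprepared groceries → 6.75% + 1.25% local = 8% → £0.53
Craft lager (4-pack) £12.20: beer, wine and spirits → 10.5% + 0% local = 10.5% → £1.28
Greeting card £7.54: all other tangible goods → 3.5% + 1.25% local = 4.75% → £0.36
Pair of dumbbells (15 lb) £83.65: sporting goods → 4.75% + 2.75% local = 7.5% → £6.27
Cough syrup £13.92: OTC medicine → 4.25% + 2.5% local = 6.75% → £0.94
Total tax = £1.03 + £3.28 + £0.53 + £1.28 + £0.36 + £6.27 + £0.94 = £13.69

£13.69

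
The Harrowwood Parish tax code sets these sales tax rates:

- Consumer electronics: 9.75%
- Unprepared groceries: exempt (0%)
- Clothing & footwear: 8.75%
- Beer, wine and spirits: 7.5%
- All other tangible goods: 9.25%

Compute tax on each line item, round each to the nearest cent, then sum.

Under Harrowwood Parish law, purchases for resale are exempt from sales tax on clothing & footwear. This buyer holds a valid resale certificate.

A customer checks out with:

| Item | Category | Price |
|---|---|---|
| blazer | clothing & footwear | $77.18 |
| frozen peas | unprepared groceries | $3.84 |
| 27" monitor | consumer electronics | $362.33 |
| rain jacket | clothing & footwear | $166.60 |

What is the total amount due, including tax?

Blazer $77.18: clothing & footwear, buyer-exempt → 0% → $0.00
Frozen peas $3.84: unprepared groceries → 0% → $0.00
27" monitor $362.33: consumer electronics → 9.75% → $35.33
Rain jacket $166.60: clothing & footwear, buyer-exempt → 0% → $0.00
Subtotal = $609.95; tax = $35.33; total due = $645.28

$645.28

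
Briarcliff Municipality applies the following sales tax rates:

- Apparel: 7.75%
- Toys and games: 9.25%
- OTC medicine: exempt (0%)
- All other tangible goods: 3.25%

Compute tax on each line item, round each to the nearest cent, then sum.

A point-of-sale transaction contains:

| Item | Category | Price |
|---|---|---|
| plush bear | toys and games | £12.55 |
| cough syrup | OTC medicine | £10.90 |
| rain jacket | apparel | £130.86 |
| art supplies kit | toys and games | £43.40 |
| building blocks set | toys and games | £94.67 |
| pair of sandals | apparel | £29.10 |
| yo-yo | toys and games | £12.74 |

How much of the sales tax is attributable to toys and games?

£15.11

Plush bear £12.55: toys and games → 9.25% → £1.16
Art supplies kit £43.40: toys and games → 9.25% → £4.01
Building blocks set £94.67: toys and games → 9.25% → £8.76
Yo-yo £12.74: toys and games → 9.25% → £1.18
Tax on toys and games = £1.16 + £4.01 + £8.76 + £1.18 = £15.11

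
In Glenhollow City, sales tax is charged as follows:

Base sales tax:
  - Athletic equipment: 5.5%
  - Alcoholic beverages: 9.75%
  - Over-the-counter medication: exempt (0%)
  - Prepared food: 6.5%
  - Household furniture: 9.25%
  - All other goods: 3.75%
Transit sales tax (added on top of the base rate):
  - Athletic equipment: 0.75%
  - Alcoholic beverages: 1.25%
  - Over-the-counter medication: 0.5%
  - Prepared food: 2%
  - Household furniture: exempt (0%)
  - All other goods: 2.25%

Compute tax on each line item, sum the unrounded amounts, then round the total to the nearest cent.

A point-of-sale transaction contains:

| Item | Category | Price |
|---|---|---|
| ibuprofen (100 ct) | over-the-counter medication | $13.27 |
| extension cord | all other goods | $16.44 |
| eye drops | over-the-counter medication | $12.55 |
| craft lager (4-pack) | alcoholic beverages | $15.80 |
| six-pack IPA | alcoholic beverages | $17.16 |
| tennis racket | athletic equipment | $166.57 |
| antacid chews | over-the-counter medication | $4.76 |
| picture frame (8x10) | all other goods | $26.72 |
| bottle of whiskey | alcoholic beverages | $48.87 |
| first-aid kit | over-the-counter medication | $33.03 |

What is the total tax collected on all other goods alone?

$2.59

Extension cord $16.44: all other goods → 3.75% + 2.25% transit = 6% → $0.9864
Picture frame (8x10) $26.72: all other goods → 3.75% + 2.25% transit = 6% → $1.6032
Tax on all other goods: unrounded sum = $2.5896 → $2.59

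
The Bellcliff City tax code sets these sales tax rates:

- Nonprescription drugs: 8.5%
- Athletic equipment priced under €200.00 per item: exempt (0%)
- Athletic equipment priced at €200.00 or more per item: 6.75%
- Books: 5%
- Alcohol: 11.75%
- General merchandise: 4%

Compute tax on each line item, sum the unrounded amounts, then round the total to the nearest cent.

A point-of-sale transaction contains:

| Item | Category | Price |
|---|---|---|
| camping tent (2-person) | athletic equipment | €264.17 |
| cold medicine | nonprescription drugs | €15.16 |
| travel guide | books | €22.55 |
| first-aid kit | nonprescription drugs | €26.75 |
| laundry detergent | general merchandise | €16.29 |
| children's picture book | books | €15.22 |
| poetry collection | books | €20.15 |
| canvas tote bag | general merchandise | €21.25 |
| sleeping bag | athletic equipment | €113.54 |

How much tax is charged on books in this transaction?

Travel guide €22.55: books → 5% → €1.1275
Children's picture book €15.22: books → 5% → €0.761
Poetry collection €20.15: books → 5% → €1.0075
Tax on books: unrounded sum = €2.896 → €2.90

€2.90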